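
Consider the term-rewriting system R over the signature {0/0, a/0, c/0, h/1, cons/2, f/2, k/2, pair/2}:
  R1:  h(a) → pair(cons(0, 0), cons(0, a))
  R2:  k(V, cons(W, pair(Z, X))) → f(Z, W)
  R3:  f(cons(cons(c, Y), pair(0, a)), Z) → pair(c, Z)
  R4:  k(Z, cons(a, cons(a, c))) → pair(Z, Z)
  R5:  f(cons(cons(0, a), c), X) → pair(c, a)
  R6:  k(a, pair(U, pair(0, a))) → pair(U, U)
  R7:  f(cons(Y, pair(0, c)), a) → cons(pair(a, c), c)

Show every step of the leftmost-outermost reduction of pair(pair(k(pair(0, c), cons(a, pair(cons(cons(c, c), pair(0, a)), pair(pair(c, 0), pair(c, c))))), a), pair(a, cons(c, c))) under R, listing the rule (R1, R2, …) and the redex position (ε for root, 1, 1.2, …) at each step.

pair(pair(pair(c, a), a), pair(a, cons(c, c)))

1. pair(pair(k(pair(0, c), cons(a, pair(cons(cons(c, c), pair(0, a)), pair(pair(c, 0), pair(c, c))))), a), pair(a, cons(c, c)))  →  pair(pair(f(cons(cons(c, c), pair(0, a)), a), a), pair(a, cons(c, c)))   [R2 at 1.1]
2. pair(pair(f(cons(cons(c, c), pair(0, a)), a), a), pair(a, cons(c, c)))  →  pair(pair(pair(c, a), a), pair(a, cons(c, c)))   [R3 at 1.1]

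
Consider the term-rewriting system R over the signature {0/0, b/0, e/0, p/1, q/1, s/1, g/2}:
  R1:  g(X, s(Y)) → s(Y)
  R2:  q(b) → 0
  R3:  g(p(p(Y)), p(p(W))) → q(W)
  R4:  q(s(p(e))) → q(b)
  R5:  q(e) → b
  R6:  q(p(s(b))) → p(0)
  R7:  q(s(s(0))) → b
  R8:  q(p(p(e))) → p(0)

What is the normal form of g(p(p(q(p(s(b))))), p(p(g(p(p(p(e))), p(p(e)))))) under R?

1. g(p(p(q(p(s(b))))), p(p(g(p(p(p(e))), p(p(e))))))  →  q(g(p(p(p(e))), p(p(e))))   [R3 at ε]
2. q(g(p(p(p(e))), p(p(e))))  →  q(q(e))   [R3 at 1]
3. q(q(e))  →  q(b)   [R5 at 1]
4. q(b)  →  0   [R2 at ε]

0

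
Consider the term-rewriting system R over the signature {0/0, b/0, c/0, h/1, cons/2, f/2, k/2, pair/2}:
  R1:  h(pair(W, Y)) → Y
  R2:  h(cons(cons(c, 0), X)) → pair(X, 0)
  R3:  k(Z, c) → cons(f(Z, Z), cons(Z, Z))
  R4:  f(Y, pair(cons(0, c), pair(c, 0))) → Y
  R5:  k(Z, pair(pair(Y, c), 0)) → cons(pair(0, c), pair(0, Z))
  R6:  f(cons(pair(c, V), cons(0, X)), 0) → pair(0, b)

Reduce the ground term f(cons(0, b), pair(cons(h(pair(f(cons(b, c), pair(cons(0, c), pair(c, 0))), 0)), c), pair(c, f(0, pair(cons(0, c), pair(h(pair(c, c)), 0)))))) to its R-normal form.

cons(0, b)

1. f(cons(0, b), pair(cons(h(pair(f(cons(b, c), pair(cons(0, c), pair(c, 0))), 0)), c), pair(c, f(0, pair(cons(0, c), pair(h(pair(c, c)), 0))))))  →  f(cons(0, b), pair(cons(0, c), pair(c, f(0, pair(cons(0, c), pair(h(pair(c, c)), 0))))))   [R1 at 2.1.1]
2. f(cons(0, b), pair(cons(0, c), pair(c, f(0, pair(cons(0, c), pair(h(pair(c, c)), 0))))))  →  f(cons(0, b), pair(cons(0, c), pair(c, f(0, pair(cons(0, c), pair(c, 0))))))   [R1 at 2.2.2.2.2.1]
3. f(cons(0, b), pair(cons(0, c), pair(c, f(0, pair(cons(0, c), pair(c, 0))))))  →  f(cons(0, b), pair(cons(0, c), pair(c, 0)))   [R4 at 2.2.2]
4. f(cons(0, b), pair(cons(0, c), pair(c, 0)))  →  cons(0, b)   [R4 at ε]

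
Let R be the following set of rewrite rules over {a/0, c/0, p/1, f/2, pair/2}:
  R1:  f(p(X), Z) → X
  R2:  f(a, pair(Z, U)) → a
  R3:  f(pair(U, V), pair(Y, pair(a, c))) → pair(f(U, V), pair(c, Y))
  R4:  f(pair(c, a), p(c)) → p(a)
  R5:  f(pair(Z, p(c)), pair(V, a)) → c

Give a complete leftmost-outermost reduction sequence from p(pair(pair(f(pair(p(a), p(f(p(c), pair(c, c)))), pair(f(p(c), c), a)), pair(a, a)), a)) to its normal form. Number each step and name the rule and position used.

1. p(pair(pair(f(pair(p(a), p(f(p(c), pair(c, c)))), pair(f(p(c), c), a)), pair(a, a)), a))  →  p(pair(pair(f(pair(p(a), p(c)), pair(f(p(c), c), a)), pair(a, a)), a))   [R1 at 1.1.1.1.2.1]
2. p(pair(pair(f(pair(p(a), p(c)), pair(f(p(c), c), a)), pair(a, a)), a))  →  p(pair(pair(c, pair(a, a)), a))   [R5 at 1.1.1]

p(pair(pair(c, pair(a, a)), a))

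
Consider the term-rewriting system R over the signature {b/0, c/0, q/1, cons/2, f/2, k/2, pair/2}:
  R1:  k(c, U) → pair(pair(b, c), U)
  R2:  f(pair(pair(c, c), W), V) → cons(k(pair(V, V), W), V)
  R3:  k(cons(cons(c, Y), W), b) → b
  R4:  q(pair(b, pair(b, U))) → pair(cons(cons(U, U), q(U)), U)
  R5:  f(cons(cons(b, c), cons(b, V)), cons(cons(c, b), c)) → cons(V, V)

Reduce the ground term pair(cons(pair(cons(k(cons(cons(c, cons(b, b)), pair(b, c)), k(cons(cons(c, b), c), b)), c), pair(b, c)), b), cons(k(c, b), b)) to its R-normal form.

1. pair(cons(pair(cons(k(cons(cons(c, cons(b, b)), pair(b, c)), k(cons(cons(c, b), c), b)), c), pair(b, c)), b), cons(k(c, b), b))  →  pair(cons(pair(cons(k(cons(cons(c, cons(b, b)), pair(b, c)), b), c), pair(b, c)), b), cons(k(c, b), b))   [R3 at 1.1.1.1.2]
2. pair(cons(pair(cons(k(cons(cons(c, cons(b, b)), pair(b, c)), b), c), pair(b, c)), b), cons(k(c, b), b))  →  pair(cons(pair(cons(b, c), pair(b, c)), b), cons(k(c, b), b))   [R3 at 1.1.1.1]
3. pair(cons(pair(cons(b, c), pair(b, c)), b), cons(k(c, b), b))  →  pair(cons(pair(cons(b, c), pair(b, c)), b), cons(pair(pair(b, c), b), b))   [R1 at 2.1]

pair(cons(pair(cons(b, c), pair(b, c)), b), cons(pair(pair(b, c), b), b))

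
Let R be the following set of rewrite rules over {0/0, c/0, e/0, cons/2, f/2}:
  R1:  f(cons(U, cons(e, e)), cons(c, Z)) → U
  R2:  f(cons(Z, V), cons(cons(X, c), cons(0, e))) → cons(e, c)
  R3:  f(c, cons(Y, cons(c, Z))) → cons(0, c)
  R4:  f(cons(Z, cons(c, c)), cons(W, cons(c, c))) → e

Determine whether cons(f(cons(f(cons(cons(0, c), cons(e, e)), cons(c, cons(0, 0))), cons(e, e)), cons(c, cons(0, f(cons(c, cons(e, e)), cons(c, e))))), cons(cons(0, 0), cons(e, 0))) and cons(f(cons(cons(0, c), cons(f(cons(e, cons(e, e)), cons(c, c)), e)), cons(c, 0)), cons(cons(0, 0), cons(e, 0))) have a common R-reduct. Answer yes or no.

Reduce t₁ = cons(f(cons(f(cons(cons(0, c), cons(e, e)), cons(c, cons(0, 0))), cons(e, e)), cons(c, cons(0, f(cons(c, cons(e, e)), cons(c, e))))), cons(cons(0, 0), cons(e, 0))):
1. cons(f(cons(f(cons(cons(0, c), cons(e, e)), cons(c, cons(0, 0))), cons(e, e)), cons(c, cons(0, f(cons(c, cons(e, e)), cons(c, e))))), cons(cons(0, 0), cons(e, 0)))  →  cons(f(cons(cons(0, c), cons(e, e)), cons(c, cons(0, 0))), cons(cons(0, 0), cons(e, 0)))   [R1 at 1]
2. cons(f(cons(cons(0, c), cons(e, e)), cons(c, cons(0, 0))), cons(cons(0, 0), cons(e, 0)))  →  cons(cons(0, c), cons(cons(0, 0), cons(e, 0)))   [R1 at 1]

Reduce t₂ = cons(f(cons(cons(0, c), cons(f(cons(e, cons(e, e)), cons(c, c)), e)), cons(c, 0)), cons(cons(0, 0), cons(e, 0))):
1. cons(f(cons(cons(0, c), cons(f(cons(e, cons(e, e)), cons(c, c)), e)), cons(c, 0)), cons(cons(0, 0), cons(e, 0)))  →  cons(f(cons(cons(0, c), cons(e, e)), cons(c, 0)), cons(cons(0, 0), cons(e, 0)))   [R1 at 1.1.2.1]
2. cons(f(cons(cons(0, c), cons(e, e)), cons(c, 0)), cons(cons(0, 0), cons(e, 0)))  →  cons(cons(0, c), cons(cons(0, 0), cons(e, 0)))   [R1 at 1]

yes — NF(t₁) = cons(cons(0, c), cons(cons(0, 0), cons(e, 0))), NF(t₂) = cons(cons(0, c), cons(cons(0, 0), cons(e, 0)))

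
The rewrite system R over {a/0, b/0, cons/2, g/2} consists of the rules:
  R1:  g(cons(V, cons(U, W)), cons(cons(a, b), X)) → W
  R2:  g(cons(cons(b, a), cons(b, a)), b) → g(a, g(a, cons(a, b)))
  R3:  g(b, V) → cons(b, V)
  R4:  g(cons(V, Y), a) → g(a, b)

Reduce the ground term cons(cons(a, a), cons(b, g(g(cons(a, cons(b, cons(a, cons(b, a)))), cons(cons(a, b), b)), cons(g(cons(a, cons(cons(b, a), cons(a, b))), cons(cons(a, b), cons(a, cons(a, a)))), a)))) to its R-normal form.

cons(cons(a, a), cons(b, a))

1. cons(cons(a, a), cons(b, g(g(cons(a, cons(b, cons(a, cons(b, a)))), cons(cons(a, b), b)), cons(g(cons(a, cons(cons(b, a), cons(a, b))), cons(cons(a, b), cons(a, cons(a, a)))), a))))  →  cons(cons(a, a), cons(b, g(cons(a, cons(b, a)), cons(g(cons(a, cons(cons(b, a), cons(a, b))), cons(cons(a, b), cons(a, cons(a, a)))), a))))   [R1 at 2.2.1]
2. cons(cons(a, a), cons(b, g(cons(a, cons(b, a)), cons(g(cons(a, cons(cons(b, a), cons(a, b))), cons(cons(a, b), cons(a, cons(a, a)))), a))))  →  cons(cons(a, a), cons(b, g(cons(a, cons(b, a)), cons(cons(a, b), a))))   [R1 at 2.2.2.1]
3. cons(cons(a, a), cons(b, g(cons(a, cons(b, a)), cons(cons(a, b), a))))  →  cons(cons(a, a), cons(b, a))   [R1 at 2.2]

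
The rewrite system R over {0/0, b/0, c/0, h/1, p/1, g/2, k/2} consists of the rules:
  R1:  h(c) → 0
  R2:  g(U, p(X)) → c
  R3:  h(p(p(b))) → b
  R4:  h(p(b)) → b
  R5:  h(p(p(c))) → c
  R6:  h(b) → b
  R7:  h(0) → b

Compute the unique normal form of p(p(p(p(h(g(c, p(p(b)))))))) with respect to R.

p(p(p(p(0))))

1. p(p(p(p(h(g(c, p(p(b))))))))  →  p(p(p(p(h(c)))))   [R2 at 1.1.1.1.1]
2. p(p(p(p(h(c)))))  →  p(p(p(p(0))))   [R1 at 1.1.1.1]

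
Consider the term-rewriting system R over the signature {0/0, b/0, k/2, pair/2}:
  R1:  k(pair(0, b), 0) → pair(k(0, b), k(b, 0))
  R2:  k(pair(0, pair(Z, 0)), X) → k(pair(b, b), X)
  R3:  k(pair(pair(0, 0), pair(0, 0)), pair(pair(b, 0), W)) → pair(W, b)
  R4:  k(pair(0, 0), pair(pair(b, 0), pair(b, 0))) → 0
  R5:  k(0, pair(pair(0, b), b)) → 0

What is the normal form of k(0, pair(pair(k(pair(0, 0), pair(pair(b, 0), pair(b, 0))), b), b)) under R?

1. k(0, pair(pair(k(pair(0, 0), pair(pair(b, 0), pair(b, 0))), b), b))  →  k(0, pair(pair(0, b), b))   [R4 at 2.1.1]
2. k(0, pair(pair(0, b), b))  →  0   [R5 at ε]

0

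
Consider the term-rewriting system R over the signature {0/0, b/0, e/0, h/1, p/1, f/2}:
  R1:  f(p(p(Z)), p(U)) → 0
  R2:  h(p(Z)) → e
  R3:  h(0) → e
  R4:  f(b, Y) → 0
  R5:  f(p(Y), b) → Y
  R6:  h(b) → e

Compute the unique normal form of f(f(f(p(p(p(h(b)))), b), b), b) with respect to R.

1. f(f(f(p(p(p(h(b)))), b), b), b)  →  f(f(p(p(h(b))), b), b)   [R5 at 1.1]
2. f(f(p(p(h(b))), b), b)  →  f(p(h(b)), b)   [R5 at 1]
3. f(p(h(b)), b)  →  h(b)   [R5 at ε]
4. h(b)  →  e   [R6 at ε]

e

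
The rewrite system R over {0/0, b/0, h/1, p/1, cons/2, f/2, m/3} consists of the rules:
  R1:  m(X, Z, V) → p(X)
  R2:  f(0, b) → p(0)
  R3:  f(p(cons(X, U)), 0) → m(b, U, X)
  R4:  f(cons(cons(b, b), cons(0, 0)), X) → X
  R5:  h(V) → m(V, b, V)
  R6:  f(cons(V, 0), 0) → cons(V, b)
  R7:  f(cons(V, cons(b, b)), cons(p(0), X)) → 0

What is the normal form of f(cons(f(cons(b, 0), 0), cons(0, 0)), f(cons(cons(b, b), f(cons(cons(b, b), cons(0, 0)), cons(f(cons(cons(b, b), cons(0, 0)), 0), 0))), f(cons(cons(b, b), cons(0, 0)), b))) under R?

1. f(cons(f(cons(b, 0), 0), cons(0, 0)), f(cons(cons(b, b), f(cons(cons(b, b), cons(0, 0)), cons(f(cons(cons(b, b), cons(0, 0)), 0), 0))), f(cons(cons(b, b), cons(0, 0)), b)))  →  f(cons(cons(b, b), cons(0, 0)), f(cons(cons(b, b), f(cons(cons(b, b), cons(0, 0)), cons(f(cons(cons(b, b), cons(0, 0)), 0), 0))), f(cons(cons(b, b), cons(0, 0)), b)))   [R6 at 1.1]
2. f(cons(cons(b, b), cons(0, 0)), f(cons(cons(b, b), f(cons(cons(b, b), cons(0, 0)), cons(f(cons(cons(b, b), cons(0, 0)), 0), 0))), f(cons(cons(b, b), cons(0, 0)), b)))  →  f(cons(cons(b, b), f(cons(cons(b, b), cons(0, 0)), cons(f(cons(cons(b, b), cons(0, 0)), 0), 0))), f(cons(cons(b, b), cons(0, 0)), b))   [R4 at ε]
3. f(cons(cons(b, b), f(cons(cons(b, b), cons(0, 0)), cons(f(cons(cons(b, b), cons(0, 0)), 0), 0))), f(cons(cons(b, b), cons(0, 0)), b))  →  f(cons(cons(b, b), cons(f(cons(cons(b, b), cons(0, 0)), 0), 0)), f(cons(cons(b, b), cons(0, 0)), b))   [R4 at 1.2]
4. f(cons(cons(b, b), cons(f(cons(cons(b, b), cons(0, 0)), 0), 0)), f(cons(cons(b, b), cons(0, 0)), b))  →  f(cons(cons(b, b), cons(0, 0)), f(cons(cons(b, b), cons(0, 0)), b))   [R4 at 1.2.1]
5. f(cons(cons(b, b), cons(0, 0)), f(cons(cons(b, b), cons(0, 0)), b))  →  f(cons(cons(b, b), cons(0, 0)), b)   [R4 at ε]
6. f(cons(cons(b, b), cons(0, 0)), b)  →  b   [R4 at ε]

b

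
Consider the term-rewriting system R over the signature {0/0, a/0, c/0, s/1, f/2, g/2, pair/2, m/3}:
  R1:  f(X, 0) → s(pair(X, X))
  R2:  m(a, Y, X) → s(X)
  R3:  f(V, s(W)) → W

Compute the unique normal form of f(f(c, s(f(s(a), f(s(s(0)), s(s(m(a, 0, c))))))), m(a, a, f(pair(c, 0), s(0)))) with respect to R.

0

1. f(f(c, s(f(s(a), f(s(s(0)), s(s(m(a, 0, c))))))), m(a, a, f(pair(c, 0), s(0))))  →  f(f(s(a), f(s(s(0)), s(s(m(a, 0, c))))), m(a, a, f(pair(c, 0), s(0))))   [R3 at 1]
2. f(f(s(a), f(s(s(0)), s(s(m(a, 0, c))))), m(a, a, f(pair(c, 0), s(0))))  →  f(f(s(a), s(m(a, 0, c))), m(a, a, f(pair(c, 0), s(0))))   [R3 at 1.2]
3. f(f(s(a), s(m(a, 0, c))), m(a, a, f(pair(c, 0), s(0))))  →  f(m(a, 0, c), m(a, a, f(pair(c, 0), s(0))))   [R3 at 1]
4. f(m(a, 0, c), m(a, a, f(pair(c, 0), s(0))))  →  f(s(c), m(a, a, f(pair(c, 0), s(0))))   [R2 at 1]
5. f(s(c), m(a, a, f(pair(c, 0), s(0))))  →  f(s(c), s(f(pair(c, 0), s(0))))   [R2 at 2]
6. f(s(c), s(f(pair(c, 0), s(0))))  →  f(pair(c, 0), s(0))   [R3 at ε]
7. f(pair(c, 0), s(0))  →  0   [R3 at ε]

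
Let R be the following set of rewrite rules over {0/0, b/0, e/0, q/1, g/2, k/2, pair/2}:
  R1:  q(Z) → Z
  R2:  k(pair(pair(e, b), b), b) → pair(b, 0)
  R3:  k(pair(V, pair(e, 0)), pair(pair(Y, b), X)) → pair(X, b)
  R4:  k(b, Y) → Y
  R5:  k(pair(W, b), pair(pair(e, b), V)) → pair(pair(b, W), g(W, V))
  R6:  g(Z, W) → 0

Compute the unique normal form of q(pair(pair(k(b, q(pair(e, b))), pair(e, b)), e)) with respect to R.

pair(pair(pair(e, b), pair(e, b)), e)

1. q(pair(pair(k(b, q(pair(e, b))), pair(e, b)), e))  →  pair(pair(k(b, q(pair(e, b))), pair(e, b)), e)   [R1 at ε]
2. pair(pair(k(b, q(pair(e, b))), pair(e, b)), e)  →  pair(pair(q(pair(e, b)), pair(e, b)), e)   [R4 at 1.1]
3. pair(pair(q(pair(e, b)), pair(e, b)), e)  →  pair(pair(pair(e, b), pair(e, b)), e)   [R1 at 1.1]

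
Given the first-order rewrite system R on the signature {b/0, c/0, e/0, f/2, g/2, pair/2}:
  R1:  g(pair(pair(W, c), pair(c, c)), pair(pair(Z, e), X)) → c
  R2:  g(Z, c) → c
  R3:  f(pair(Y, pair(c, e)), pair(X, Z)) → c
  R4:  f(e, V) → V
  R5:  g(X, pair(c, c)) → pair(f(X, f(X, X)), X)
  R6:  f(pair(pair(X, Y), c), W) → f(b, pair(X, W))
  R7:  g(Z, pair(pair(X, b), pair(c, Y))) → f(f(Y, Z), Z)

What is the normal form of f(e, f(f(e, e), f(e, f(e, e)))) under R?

1. f(e, f(f(e, e), f(e, f(e, e))))  →  f(f(e, e), f(e, f(e, e)))   [R4 at ε]
2. f(f(e, e), f(e, f(e, e)))  →  f(e, f(e, f(e, e)))   [R4 at 1]
3. f(e, f(e, f(e, e)))  →  f(e, f(e, e))   [R4 at ε]
4. f(e, f(e, e))  →  f(e, e)   [R4 at ε]
5. f(e, e)  →  e   [R4 at ε]

e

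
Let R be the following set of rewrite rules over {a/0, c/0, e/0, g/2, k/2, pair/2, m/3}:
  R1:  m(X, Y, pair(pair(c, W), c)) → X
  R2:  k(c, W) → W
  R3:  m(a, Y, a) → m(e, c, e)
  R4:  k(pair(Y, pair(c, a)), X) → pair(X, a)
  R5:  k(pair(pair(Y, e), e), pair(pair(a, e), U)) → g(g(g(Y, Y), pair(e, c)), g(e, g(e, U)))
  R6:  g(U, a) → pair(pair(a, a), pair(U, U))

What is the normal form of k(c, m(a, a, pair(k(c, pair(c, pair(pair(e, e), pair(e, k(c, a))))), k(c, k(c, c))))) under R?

a

1. k(c, m(a, a, pair(k(c, pair(c, pair(pair(e, e), pair(e, k(c, a))))), k(c, k(c, c)))))  →  m(a, a, pair(k(c, pair(c, pair(pair(e, e), pair(e, k(c, a))))), k(c, k(c, c))))   [R2 at ε]
2. m(a, a, pair(k(c, pair(c, pair(pair(e, e), pair(e, k(c, a))))), k(c, k(c, c))))  →  m(a, a, pair(pair(c, pair(pair(e, e), pair(e, k(c, a)))), k(c, k(c, c))))   [R2 at 3.1]
3. m(a, a, pair(pair(c, pair(pair(e, e), pair(e, k(c, a)))), k(c, k(c, c))))  →  m(a, a, pair(pair(c, pair(pair(e, e), pair(e, a))), k(c, k(c, c))))   [R2 at 3.1.2.2.2]
4. m(a, a, pair(pair(c, pair(pair(e, e), pair(e, a))), k(c, k(c, c))))  →  m(a, a, pair(pair(c, pair(pair(e, e), pair(e, a))), k(c, c)))   [R2 at 3.2]
5. m(a, a, pair(pair(c, pair(pair(e, e), pair(e, a))), k(c, c)))  →  m(a, a, pair(pair(c, pair(pair(e, e), pair(e, a))), c))   [R2 at 3.2]
6. m(a, a, pair(pair(c, pair(pair(e, e), pair(e, a))), c))  →  a   [R1 at ε]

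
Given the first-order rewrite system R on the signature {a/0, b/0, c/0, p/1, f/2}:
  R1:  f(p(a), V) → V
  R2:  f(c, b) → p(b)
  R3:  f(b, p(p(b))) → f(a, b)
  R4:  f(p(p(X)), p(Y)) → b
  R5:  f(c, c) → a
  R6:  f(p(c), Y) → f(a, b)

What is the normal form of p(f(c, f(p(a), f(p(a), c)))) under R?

1. p(f(c, f(p(a), f(p(a), c))))  →  p(f(c, f(p(a), c)))   [R1 at 1.2]
2. p(f(c, f(p(a), c)))  →  p(f(c, c))   [R1 at 1.2]
3. p(f(c, c))  →  p(a)   [R5 at 1]

p(a)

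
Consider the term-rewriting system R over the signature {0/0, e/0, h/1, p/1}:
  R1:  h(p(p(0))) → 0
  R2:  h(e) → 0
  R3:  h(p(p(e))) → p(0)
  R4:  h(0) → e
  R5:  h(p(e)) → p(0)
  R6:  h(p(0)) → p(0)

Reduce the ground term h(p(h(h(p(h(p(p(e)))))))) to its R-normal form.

p(0)

1. h(p(h(h(p(h(p(p(e))))))))  →  h(p(h(h(p(p(0))))))   [R3 at 1.1.1.1.1]
2. h(p(h(h(p(p(0))))))  →  h(p(h(0)))   [R1 at 1.1.1]
3. h(p(h(0)))  →  h(p(e))   [R4 at 1.1]
4. h(p(e))  →  p(0)   [R5 at ε]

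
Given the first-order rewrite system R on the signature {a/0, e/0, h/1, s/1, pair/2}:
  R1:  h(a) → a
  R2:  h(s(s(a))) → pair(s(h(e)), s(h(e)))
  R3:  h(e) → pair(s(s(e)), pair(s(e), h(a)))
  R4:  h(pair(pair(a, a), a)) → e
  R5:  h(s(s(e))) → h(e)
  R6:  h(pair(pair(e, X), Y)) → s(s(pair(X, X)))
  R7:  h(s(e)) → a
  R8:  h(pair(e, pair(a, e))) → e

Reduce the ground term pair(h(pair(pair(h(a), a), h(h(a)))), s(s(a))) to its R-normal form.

1. pair(h(pair(pair(h(a), a), h(h(a)))), s(s(a)))  →  pair(h(pair(pair(a, a), h(h(a)))), s(s(a)))   [R1 at 1.1.1.1]
2. pair(h(pair(pair(a, a), h(h(a)))), s(s(a)))  →  pair(h(pair(pair(a, a), h(a))), s(s(a)))   [R1 at 1.1.2.1]
3. pair(h(pair(pair(a, a), h(a))), s(s(a)))  →  pair(h(pair(pair(a, a), a)), s(s(a)))   [R1 at 1.1.2]
4. pair(h(pair(pair(a, a), a)), s(s(a)))  →  pair(e, s(s(a)))   [R4 at 1]

pair(e, s(s(a)))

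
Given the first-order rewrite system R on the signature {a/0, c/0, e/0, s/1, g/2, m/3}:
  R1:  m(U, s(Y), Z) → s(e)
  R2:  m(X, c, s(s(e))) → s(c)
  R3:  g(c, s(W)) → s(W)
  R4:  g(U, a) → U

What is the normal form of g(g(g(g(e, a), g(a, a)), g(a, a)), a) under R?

e

1. g(g(g(g(e, a), g(a, a)), g(a, a)), a)  →  g(g(g(e, a), g(a, a)), g(a, a))   [R4 at ε]
2. g(g(g(e, a), g(a, a)), g(a, a))  →  g(g(e, g(a, a)), g(a, a))   [R4 at 1.1]
3. g(g(e, g(a, a)), g(a, a))  →  g(g(e, a), g(a, a))   [R4 at 1.2]
4. g(g(e, a), g(a, a))  →  g(e, g(a, a))   [R4 at 1]
5. g(e, g(a, a))  →  g(e, a)   [R4 at 2]
6. g(e, a)  →  e   [R4 at ε]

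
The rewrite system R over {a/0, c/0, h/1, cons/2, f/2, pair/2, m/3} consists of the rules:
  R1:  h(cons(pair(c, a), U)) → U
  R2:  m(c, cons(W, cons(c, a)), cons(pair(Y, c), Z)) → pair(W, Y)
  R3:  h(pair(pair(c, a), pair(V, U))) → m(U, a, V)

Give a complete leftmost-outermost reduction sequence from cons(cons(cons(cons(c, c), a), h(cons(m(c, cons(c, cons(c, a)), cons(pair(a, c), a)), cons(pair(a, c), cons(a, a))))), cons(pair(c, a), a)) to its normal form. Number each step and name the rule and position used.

cons(cons(cons(cons(c, c), a), cons(pair(a, c), cons(a, a))), cons(pair(c, a), a))

1. cons(cons(cons(cons(c, c), a), h(cons(m(c, cons(c, cons(c, a)), cons(pair(a, c), a)), cons(pair(a, c), cons(a, a))))), cons(pair(c, a), a))  →  cons(cons(cons(cons(c, c), a), h(cons(pair(c, a), cons(pair(a, c), cons(a, a))))), cons(pair(c, a), a))   [R2 at 1.2.1.1]
2. cons(cons(cons(cons(c, c), a), h(cons(pair(c, a), cons(pair(a, c), cons(a, a))))), cons(pair(c, a), a))  →  cons(cons(cons(cons(c, c), a), cons(pair(a, c), cons(a, a))), cons(pair(c, a), a))   [R1 at 1.2]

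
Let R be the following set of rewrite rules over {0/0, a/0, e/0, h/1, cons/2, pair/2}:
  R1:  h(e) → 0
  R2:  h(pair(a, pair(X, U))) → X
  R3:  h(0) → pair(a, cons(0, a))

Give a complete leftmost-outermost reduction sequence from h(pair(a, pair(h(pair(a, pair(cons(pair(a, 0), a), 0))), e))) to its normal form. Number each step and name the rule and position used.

cons(pair(a, 0), a)

1. h(pair(a, pair(h(pair(a, pair(cons(pair(a, 0), a), 0))), e)))  →  h(pair(a, pair(cons(pair(a, 0), a), 0)))   [R2 at ε]
2. h(pair(a, pair(cons(pair(a, 0), a), 0)))  →  cons(pair(a, 0), a)   [R2 at ε]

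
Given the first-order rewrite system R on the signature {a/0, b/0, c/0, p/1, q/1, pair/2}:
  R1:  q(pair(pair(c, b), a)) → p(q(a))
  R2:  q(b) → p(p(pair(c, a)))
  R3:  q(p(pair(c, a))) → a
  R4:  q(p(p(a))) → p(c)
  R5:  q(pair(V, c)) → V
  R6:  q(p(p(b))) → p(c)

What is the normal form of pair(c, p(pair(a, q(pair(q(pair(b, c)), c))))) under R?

1. pair(c, p(pair(a, q(pair(q(pair(b, c)), c)))))  →  pair(c, p(pair(a, q(pair(b, c)))))   [R5 at 2.1.2]
2. pair(c, p(pair(a, q(pair(b, c)))))  →  pair(c, p(pair(a, b)))   [R5 at 2.1.2]

pair(c, p(pair(a, b)))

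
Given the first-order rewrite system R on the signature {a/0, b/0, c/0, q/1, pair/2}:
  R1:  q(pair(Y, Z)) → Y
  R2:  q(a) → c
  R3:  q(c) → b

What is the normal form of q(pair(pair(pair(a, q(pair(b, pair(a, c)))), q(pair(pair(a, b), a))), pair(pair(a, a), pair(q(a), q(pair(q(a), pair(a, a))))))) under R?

1. q(pair(pair(pair(a, q(pair(b, pair(a, c)))), q(pair(pair(a, b), a))), pair(pair(a, a), pair(q(a), q(pair(q(a), pair(a, a)))))))  →  pair(pair(a, q(pair(b, pair(a, c)))), q(pair(pair(a, b), a)))   [R1 at ε]
2. pair(pair(a, q(pair(b, pair(a, c)))), q(pair(pair(a, b), a)))  →  pair(pair(a, b), q(pair(pair(a, b), a)))   [R1 at 1.2]
3. pair(pair(a, b), q(pair(pair(a, b), a)))  →  pair(pair(a, b), pair(a, b))   [R1 at 2]

pair(pair(a, b), pair(a, b))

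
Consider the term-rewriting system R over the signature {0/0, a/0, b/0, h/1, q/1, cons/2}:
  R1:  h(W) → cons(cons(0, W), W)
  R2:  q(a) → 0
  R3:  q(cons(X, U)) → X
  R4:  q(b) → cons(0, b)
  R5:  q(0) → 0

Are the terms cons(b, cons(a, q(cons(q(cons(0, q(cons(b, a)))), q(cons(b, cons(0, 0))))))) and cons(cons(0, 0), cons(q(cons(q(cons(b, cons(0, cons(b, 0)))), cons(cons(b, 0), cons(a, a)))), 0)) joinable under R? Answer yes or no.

Reduce t₁ = cons(b, cons(a, q(cons(q(cons(0, q(cons(b, a)))), q(cons(b, cons(0, 0))))))):
1. cons(b, cons(a, q(cons(q(cons(0, q(cons(b, a)))), q(cons(b, cons(0, 0)))))))  →  cons(b, cons(a, q(cons(0, q(cons(b, a))))))   [R3 at 2.2]
2. cons(b, cons(a, q(cons(0, q(cons(b, a))))))  →  cons(b, cons(a, 0))   [R3 at 2.2]

Reduce t₂ = cons(cons(0, 0), cons(q(cons(q(cons(b, cons(0, cons(b, 0)))), cons(cons(b, 0), cons(a, a)))), 0)):
1. cons(cons(0, 0), cons(q(cons(q(cons(b, cons(0, cons(b, 0)))), cons(cons(b, 0), cons(a, a)))), 0))  →  cons(cons(0, 0), cons(q(cons(b, cons(0, cons(b, 0)))), 0))   [R3 at 2.1]
2. cons(cons(0, 0), cons(q(cons(b, cons(0, cons(b, 0)))), 0))  →  cons(cons(0, 0), cons(b, 0))   [R3 at 2.1]

no — NF(t₁) = cons(b, cons(a, 0)), NF(t₂) = cons(cons(0, 0), cons(b, 0))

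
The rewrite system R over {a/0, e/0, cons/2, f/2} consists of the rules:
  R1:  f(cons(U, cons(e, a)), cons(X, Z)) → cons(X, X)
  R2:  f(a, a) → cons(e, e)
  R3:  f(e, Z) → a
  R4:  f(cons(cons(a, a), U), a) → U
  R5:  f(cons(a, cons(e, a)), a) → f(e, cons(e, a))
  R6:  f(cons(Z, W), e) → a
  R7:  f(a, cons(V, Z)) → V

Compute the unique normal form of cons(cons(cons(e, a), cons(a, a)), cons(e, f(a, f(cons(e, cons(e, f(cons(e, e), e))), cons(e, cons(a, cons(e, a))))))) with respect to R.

1. cons(cons(cons(e, a), cons(a, a)), cons(e, f(a, f(cons(e, cons(e, f(cons(e, e), e))), cons(e, cons(a, cons(e, a)))))))  →  cons(cons(cons(e, a), cons(a, a)), cons(e, f(a, f(cons(e, cons(e, a)), cons(e, cons(a, cons(e, a)))))))   [R6 at 2.2.2.1.2.2]
2. cons(cons(cons(e, a), cons(a, a)), cons(e, f(a, f(cons(e, cons(e, a)), cons(e, cons(a, cons(e, a)))))))  →  cons(cons(cons(e, a), cons(a, a)), cons(e, f(a, cons(e, e))))   [R1 at 2.2.2]
3. cons(cons(cons(e, a), cons(a, a)), cons(e, f(a, cons(e, e))))  →  cons(cons(cons(e, a), cons(a, a)), cons(e, e))   [R7 at 2.2]

cons(cons(cons(e, a), cons(a, a)), cons(e, e))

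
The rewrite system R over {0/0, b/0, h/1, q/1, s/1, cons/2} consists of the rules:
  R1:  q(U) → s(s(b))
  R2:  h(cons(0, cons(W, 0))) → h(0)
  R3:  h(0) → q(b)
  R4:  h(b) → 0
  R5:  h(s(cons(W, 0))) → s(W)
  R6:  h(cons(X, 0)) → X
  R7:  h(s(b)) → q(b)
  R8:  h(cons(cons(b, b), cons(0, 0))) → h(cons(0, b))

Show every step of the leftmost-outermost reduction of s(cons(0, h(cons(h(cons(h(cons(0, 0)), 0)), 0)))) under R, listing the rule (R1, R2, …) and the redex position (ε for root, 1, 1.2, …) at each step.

s(cons(0, 0))

1. s(cons(0, h(cons(h(cons(h(cons(0, 0)), 0)), 0))))  →  s(cons(0, h(cons(h(cons(0, 0)), 0))))   [R6 at 1.2]
2. s(cons(0, h(cons(h(cons(0, 0)), 0))))  →  s(cons(0, h(cons(0, 0))))   [R6 at 1.2]
3. s(cons(0, h(cons(0, 0))))  →  s(cons(0, 0))   [R6 at 1.2]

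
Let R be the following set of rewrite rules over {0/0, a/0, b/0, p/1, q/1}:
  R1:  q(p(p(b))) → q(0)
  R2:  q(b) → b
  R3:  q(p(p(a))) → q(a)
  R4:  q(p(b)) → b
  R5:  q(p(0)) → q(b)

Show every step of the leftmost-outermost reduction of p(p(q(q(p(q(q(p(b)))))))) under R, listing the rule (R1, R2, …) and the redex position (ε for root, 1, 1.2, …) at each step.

1. p(p(q(q(p(q(q(p(b))))))))  →  p(p(q(q(p(q(b))))))   [R4 at 1.1.1.1.1.1]
2. p(p(q(q(p(q(b))))))  →  p(p(q(q(p(b)))))   [R2 at 1.1.1.1.1]
3. p(p(q(q(p(b)))))  →  p(p(q(b)))   [R4 at 1.1.1]
4. p(p(q(b)))  →  p(p(b))   [R2 at 1.1]

p(p(b))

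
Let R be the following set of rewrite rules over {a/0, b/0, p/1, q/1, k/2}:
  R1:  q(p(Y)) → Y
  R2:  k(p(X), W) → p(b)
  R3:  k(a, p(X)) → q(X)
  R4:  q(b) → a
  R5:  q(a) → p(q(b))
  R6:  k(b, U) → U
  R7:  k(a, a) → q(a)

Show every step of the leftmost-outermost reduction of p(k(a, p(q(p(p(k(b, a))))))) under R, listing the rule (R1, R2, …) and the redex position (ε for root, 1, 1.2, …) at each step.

p(a)

1. p(k(a, p(q(p(p(k(b, a)))))))  →  p(q(q(p(p(k(b, a))))))   [R3 at 1]
2. p(q(q(p(p(k(b, a))))))  →  p(q(p(k(b, a))))   [R1 at 1.1]
3. p(q(p(k(b, a))))  →  p(k(b, a))   [R1 at 1]
4. p(k(b, a))  →  p(a)   [R6 at 1]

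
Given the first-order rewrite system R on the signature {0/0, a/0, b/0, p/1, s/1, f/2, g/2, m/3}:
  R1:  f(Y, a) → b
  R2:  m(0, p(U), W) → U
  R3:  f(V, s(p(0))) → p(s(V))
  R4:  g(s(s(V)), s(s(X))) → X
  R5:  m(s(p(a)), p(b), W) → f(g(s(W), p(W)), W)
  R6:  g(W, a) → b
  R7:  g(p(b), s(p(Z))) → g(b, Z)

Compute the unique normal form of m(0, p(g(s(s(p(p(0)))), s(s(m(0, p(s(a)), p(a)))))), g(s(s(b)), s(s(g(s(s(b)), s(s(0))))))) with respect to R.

1. m(0, p(g(s(s(p(p(0)))), s(s(m(0, p(s(a)), p(a)))))), g(s(s(b)), s(s(g(s(s(b)), s(s(0)))))))  →  g(s(s(p(p(0)))), s(s(m(0, p(s(a)), p(a)))))   [R2 at ε]
2. g(s(s(p(p(0)))), s(s(m(0, p(s(a)), p(a)))))  →  m(0, p(s(a)), p(a))   [R4 at ε]
3. m(0, p(s(a)), p(a))  →  s(a)   [R2 at ε]

s(a)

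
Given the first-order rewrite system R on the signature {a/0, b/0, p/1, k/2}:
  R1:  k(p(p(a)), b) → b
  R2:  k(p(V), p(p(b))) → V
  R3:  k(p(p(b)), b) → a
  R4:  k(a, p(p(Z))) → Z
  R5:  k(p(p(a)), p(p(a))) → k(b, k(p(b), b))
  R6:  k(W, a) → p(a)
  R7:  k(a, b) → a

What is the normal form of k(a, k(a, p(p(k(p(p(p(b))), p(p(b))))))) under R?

b

1. k(a, k(a, p(p(k(p(p(p(b))), p(p(b)))))))  →  k(a, k(p(p(p(b))), p(p(b))))   [R4 at 2]
2. k(a, k(p(p(p(b))), p(p(b))))  →  k(a, p(p(b)))   [R2 at 2]
3. k(a, p(p(b)))  →  b   [R4 at ε]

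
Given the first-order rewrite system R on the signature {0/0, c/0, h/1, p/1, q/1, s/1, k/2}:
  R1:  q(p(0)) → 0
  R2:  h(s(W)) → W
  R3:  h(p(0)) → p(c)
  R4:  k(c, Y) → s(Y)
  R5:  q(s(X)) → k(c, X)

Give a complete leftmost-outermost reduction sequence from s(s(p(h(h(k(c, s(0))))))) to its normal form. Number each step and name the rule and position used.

1. s(s(p(h(h(k(c, s(0)))))))  →  s(s(p(h(h(s(s(0)))))))   [R4 at 1.1.1.1.1]
2. s(s(p(h(h(s(s(0)))))))  →  s(s(p(h(s(0)))))   [R2 at 1.1.1.1]
3. s(s(p(h(s(0)))))  →  s(s(p(0)))   [R2 at 1.1.1]

s(s(p(0)))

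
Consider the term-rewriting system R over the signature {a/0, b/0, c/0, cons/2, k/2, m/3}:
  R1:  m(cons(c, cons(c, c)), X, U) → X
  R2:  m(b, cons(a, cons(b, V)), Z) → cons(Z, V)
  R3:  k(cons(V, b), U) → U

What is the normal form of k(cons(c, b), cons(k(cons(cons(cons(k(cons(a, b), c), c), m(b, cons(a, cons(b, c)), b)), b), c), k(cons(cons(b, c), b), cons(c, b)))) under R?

1. k(cons(c, b), cons(k(cons(cons(cons(k(cons(a, b), c), c), m(b, cons(a, cons(b, c)), b)), b), c), k(cons(cons(b, c), b), cons(c, b))))  →  cons(k(cons(cons(cons(k(cons(a, b), c), c), m(b, cons(a, cons(b, c)), b)), b), c), k(cons(cons(b, c), b), cons(c, b)))   [R3 at ε]
2. cons(k(cons(cons(cons(k(cons(a, b), c), c), m(b, cons(a, cons(b, c)), b)), b), c), k(cons(cons(b, c), b), cons(c, b)))  →  cons(c, k(cons(cons(b, c), b), cons(c, b)))   [R3 at 1]
3. cons(c, k(cons(cons(b, c), b), cons(c, b)))  →  cons(c, cons(c, b))   [R3 at 2]

cons(c, cons(c, b))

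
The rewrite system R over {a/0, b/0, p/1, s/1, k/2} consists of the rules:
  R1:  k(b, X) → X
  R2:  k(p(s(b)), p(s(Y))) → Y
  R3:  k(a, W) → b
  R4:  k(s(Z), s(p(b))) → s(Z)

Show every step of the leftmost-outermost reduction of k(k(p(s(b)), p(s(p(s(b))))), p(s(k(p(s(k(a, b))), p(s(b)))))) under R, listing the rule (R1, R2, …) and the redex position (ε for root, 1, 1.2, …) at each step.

1. k(k(p(s(b)), p(s(p(s(b))))), p(s(k(p(s(k(a, b))), p(s(b))))))  →  k(p(s(b)), p(s(k(p(s(k(a, b))), p(s(b))))))   [R2 at 1]
2. k(p(s(b)), p(s(k(p(s(k(a, b))), p(s(b))))))  →  k(p(s(k(a, b))), p(s(b)))   [R2 at ε]
3. k(p(s(k(a, b))), p(s(b)))  →  k(p(s(b)), p(s(b)))   [R3 at 1.1.1]
4. k(p(s(b)), p(s(b)))  →  b   [R2 at ε]

b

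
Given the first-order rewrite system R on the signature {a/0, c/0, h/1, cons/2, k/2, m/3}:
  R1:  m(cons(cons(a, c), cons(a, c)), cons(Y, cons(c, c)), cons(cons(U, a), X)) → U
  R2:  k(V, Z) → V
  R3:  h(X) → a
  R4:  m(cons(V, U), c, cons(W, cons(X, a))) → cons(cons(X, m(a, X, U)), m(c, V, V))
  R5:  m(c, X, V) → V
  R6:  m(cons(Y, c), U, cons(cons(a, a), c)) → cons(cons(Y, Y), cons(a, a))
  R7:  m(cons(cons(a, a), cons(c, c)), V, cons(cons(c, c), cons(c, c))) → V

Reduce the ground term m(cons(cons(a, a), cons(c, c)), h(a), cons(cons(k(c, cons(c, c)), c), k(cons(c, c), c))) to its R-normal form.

1. m(cons(cons(a, a), cons(c, c)), h(a), cons(cons(k(c, cons(c, c)), c), k(cons(c, c), c)))  →  m(cons(cons(a, a), cons(c, c)), a, cons(cons(k(c, cons(c, c)), c), k(cons(c, c), c)))   [R3 at 2]
2. m(cons(cons(a, a), cons(c, c)), a, cons(cons(k(c, cons(c, c)), c), k(cons(c, c), c)))  →  m(cons(cons(a, a), cons(c, c)), a, cons(cons(c, c), k(cons(c, c), c)))   [R2 at 3.1.1]
3. m(cons(cons(a, a), cons(c, c)), a, cons(cons(c, c), k(cons(c, c), c)))  →  m(cons(cons(a, a), cons(c, c)), a, cons(cons(c, c), cons(c, c)))   [R2 at 3.2]
4. m(cons(cons(a, a), cons(c, c)), a, cons(cons(c, c), cons(c, c)))  →  a   [R7 at ε]

a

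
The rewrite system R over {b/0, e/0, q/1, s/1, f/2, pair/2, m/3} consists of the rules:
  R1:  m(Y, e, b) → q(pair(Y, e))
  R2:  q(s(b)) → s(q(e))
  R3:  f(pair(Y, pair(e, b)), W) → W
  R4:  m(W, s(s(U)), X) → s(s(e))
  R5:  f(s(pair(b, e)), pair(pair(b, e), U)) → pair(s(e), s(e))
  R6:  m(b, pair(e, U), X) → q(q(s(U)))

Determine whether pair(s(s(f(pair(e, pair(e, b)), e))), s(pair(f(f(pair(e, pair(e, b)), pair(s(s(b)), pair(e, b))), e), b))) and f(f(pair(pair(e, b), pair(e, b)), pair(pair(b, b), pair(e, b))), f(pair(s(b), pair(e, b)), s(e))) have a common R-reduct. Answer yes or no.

no — NF(t₁) = pair(s(s(e)), s(pair(e, b))), NF(t₂) = s(e)

Reduce t₁ = pair(s(s(f(pair(e, pair(e, b)), e))), s(pair(f(f(pair(e, pair(e, b)), pair(s(s(b)), pair(e, b))), e), b))):
1. pair(s(s(f(pair(e, pair(e, b)), e))), s(pair(f(f(pair(e, pair(e, b)), pair(s(s(b)), pair(e, b))), e), b)))  →  pair(s(s(e)), s(pair(f(f(pair(e, pair(e, b)), pair(s(s(b)), pair(e, b))), e), b)))   [R3 at 1.1.1]
2. pair(s(s(e)), s(pair(f(f(pair(e, pair(e, b)), pair(s(s(b)), pair(e, b))), e), b)))  →  pair(s(s(e)), s(pair(f(pair(s(s(b)), pair(e, b)), e), b)))   [R3 at 2.1.1.1]
3. pair(s(s(e)), s(pair(f(pair(s(s(b)), pair(e, b)), e), b)))  →  pair(s(s(e)), s(pair(e, b)))   [R3 at 2.1.1]

Reduce t₂ = f(f(pair(pair(e, b), pair(e, b)), pair(pair(b, b), pair(e, b))), f(pair(s(b), pair(e, b)), s(e))):
1. f(f(pair(pair(e, b), pair(e, b)), pair(pair(b, b), pair(e, b))), f(pair(s(b), pair(e, b)), s(e)))  →  f(pair(pair(b, b), pair(e, b)), f(pair(s(b), pair(e, b)), s(e)))   [R3 at 1]
2. f(pair(pair(b, b), pair(e, b)), f(pair(s(b), pair(e, b)), s(e)))  →  f(pair(s(b), pair(e, b)), s(e))   [R3 at ε]
3. f(pair(s(b), pair(e, b)), s(e))  →  s(e)   [R3 at ε]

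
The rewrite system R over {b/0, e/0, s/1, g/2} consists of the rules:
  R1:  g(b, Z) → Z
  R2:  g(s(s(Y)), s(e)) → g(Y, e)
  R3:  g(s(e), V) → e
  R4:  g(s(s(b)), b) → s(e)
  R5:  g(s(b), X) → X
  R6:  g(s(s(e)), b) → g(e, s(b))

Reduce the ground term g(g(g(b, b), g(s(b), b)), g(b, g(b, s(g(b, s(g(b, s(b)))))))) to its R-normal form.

s(s(s(b)))

1. g(g(g(b, b), g(s(b), b)), g(b, g(b, s(g(b, s(g(b, s(b))))))))  →  g(g(b, g(s(b), b)), g(b, g(b, s(g(b, s(g(b, s(b))))))))   [R1 at 1.1]
2. g(g(b, g(s(b), b)), g(b, g(b, s(g(b, s(g(b, s(b))))))))  →  g(g(s(b), b), g(b, g(b, s(g(b, s(g(b, s(b))))))))   [R1 at 1]
3. g(g(s(b), b), g(b, g(b, s(g(b, s(g(b, s(b))))))))  →  g(b, g(b, g(b, s(g(b, s(g(b, s(b))))))))   [R5 at 1]
4. g(b, g(b, g(b, s(g(b, s(g(b, s(b))))))))  →  g(b, g(b, s(g(b, s(g(b, s(b)))))))   [R1 at ε]
5. g(b, g(b, s(g(b, s(g(b, s(b)))))))  →  g(b, s(g(b, s(g(b, s(b))))))   [R1 at ε]
6. g(b, s(g(b, s(g(b, s(b))))))  →  s(g(b, s(g(b, s(b)))))   [R1 at ε]
7. s(g(b, s(g(b, s(b)))))  →  s(s(g(b, s(b))))   [R1 at 1]
8. s(s(g(b, s(b))))  →  s(s(s(b)))   [R1 at 1.1]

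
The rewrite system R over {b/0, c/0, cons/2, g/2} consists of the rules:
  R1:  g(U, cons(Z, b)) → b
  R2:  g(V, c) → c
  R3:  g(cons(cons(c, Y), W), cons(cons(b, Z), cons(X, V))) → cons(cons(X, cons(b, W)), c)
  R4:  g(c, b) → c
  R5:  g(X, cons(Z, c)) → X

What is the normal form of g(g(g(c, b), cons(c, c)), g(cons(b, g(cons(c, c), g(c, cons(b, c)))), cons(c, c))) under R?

c

1. g(g(g(c, b), cons(c, c)), g(cons(b, g(cons(c, c), g(c, cons(b, c)))), cons(c, c)))  →  g(g(c, b), g(cons(b, g(cons(c, c), g(c, cons(b, c)))), cons(c, c)))   [R5 at 1]
2. g(g(c, b), g(cons(b, g(cons(c, c), g(c, cons(b, c)))), cons(c, c)))  →  g(c, g(cons(b, g(cons(c, c), g(c, cons(b, c)))), cons(c, c)))   [R4 at 1]
3. g(c, g(cons(b, g(cons(c, c), g(c, cons(b, c)))), cons(c, c)))  →  g(c, cons(b, g(cons(c, c), g(c, cons(b, c)))))   [R5 at 2]
4. g(c, cons(b, g(cons(c, c), g(c, cons(b, c)))))  →  g(c, cons(b, g(cons(c, c), c)))   [R5 at 2.2.2]
5. g(c, cons(b, g(cons(c, c), c)))  →  g(c, cons(b, c))   [R2 at 2.2]
6. g(c, cons(b, c))  →  c   [R5 at ε]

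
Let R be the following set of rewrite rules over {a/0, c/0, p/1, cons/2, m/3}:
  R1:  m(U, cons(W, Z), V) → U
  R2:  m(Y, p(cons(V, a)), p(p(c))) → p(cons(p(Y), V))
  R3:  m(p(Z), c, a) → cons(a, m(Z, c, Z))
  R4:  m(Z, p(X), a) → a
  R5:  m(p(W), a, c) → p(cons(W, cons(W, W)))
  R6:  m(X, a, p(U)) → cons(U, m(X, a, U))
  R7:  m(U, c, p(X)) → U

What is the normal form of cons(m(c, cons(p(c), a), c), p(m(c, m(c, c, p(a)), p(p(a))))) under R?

1. cons(m(c, cons(p(c), a), c), p(m(c, m(c, c, p(a)), p(p(a)))))  →  cons(c, p(m(c, m(c, c, p(a)), p(p(a)))))   [R1 at 1]
2. cons(c, p(m(c, m(c, c, p(a)), p(p(a)))))  →  cons(c, p(m(c, c, p(p(a)))))   [R7 at 2.1.2]
3. cons(c, p(m(c, c, p(p(a)))))  →  cons(c, p(c))   [R7 at 2.1]

cons(c, p(c))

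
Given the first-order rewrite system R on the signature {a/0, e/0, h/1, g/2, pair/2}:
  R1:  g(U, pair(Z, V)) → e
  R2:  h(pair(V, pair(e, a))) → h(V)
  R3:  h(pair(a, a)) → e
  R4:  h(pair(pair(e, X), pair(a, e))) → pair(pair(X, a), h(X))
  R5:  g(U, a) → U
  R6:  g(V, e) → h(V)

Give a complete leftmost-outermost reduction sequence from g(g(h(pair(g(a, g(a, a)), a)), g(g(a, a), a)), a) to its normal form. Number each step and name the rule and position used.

1. g(g(h(pair(g(a, g(a, a)), a)), g(g(a, a), a)), a)  →  g(h(pair(g(a, g(a, a)), a)), g(g(a, a), a))   [R5 at ε]
2. g(h(pair(g(a, g(a, a)), a)), g(g(a, a), a))  →  g(h(pair(g(a, a), a)), g(g(a, a), a))   [R5 at 1.1.1.2]
3. g(h(pair(g(a, a), a)), g(g(a, a), a))  →  g(h(pair(a, a)), g(g(a, a), a))   [R5 at 1.1.1]
4. g(h(pair(a, a)), g(g(a, a), a))  →  g(e, g(g(a, a), a))   [R3 at 1]
5. g(e, g(g(a, a), a))  →  g(e, g(a, a))   [R5 at 2]
6. g(e, g(a, a))  →  g(e, a)   [R5 at 2]
7. g(e, a)  →  e   [R5 at ε]

e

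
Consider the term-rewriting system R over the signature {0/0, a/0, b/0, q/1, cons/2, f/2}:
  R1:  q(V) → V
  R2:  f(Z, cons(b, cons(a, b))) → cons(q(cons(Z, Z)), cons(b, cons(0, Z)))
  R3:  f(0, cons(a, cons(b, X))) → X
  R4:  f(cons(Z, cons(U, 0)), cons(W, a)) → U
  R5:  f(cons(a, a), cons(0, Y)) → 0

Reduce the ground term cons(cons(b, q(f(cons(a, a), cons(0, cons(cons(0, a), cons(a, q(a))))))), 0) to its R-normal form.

1. cons(cons(b, q(f(cons(a, a), cons(0, cons(cons(0, a), cons(a, q(a))))))), 0)  →  cons(cons(b, f(cons(a, a), cons(0, cons(cons(0, a), cons(a, q(a)))))), 0)   [R1 at 1.2]
2. cons(cons(b, f(cons(a, a), cons(0, cons(cons(0, a), cons(a, q(a)))))), 0)  →  cons(cons(b, 0), 0)   [R5 at 1.2]

cons(cons(b, 0), 0)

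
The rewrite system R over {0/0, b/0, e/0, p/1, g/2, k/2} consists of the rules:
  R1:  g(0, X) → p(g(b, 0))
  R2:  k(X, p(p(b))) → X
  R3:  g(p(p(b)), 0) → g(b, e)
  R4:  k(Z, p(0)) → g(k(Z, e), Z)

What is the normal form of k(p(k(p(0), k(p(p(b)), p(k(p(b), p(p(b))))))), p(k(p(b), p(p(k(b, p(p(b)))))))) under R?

1. k(p(k(p(0), k(p(p(b)), p(k(p(b), p(p(b))))))), p(k(p(b), p(p(k(b, p(p(b))))))))  →  k(p(k(p(0), k(p(p(b)), p(p(b))))), p(k(p(b), p(p(k(b, p(p(b))))))))   [R2 at 1.1.2.2.1]
2. k(p(k(p(0), k(p(p(b)), p(p(b))))), p(k(p(b), p(p(k(b, p(p(b))))))))  →  k(p(k(p(0), p(p(b)))), p(k(p(b), p(p(k(b, p(p(b))))))))   [R2 at 1.1.2]
3. k(p(k(p(0), p(p(b)))), p(k(p(b), p(p(k(b, p(p(b))))))))  →  k(p(p(0)), p(k(p(b), p(p(k(b, p(p(b))))))))   [R2 at 1.1]
4. k(p(p(0)), p(k(p(b), p(p(k(b, p(p(b))))))))  →  k(p(p(0)), p(k(p(b), p(p(b)))))   [R2 at 2.1.2.1.1]
5. k(p(p(0)), p(k(p(b), p(p(b)))))  →  k(p(p(0)), p(p(b)))   [R2 at 2.1]
6. k(p(p(0)), p(p(b)))  →  p(p(0))   [R2 at ε]

p(p(0))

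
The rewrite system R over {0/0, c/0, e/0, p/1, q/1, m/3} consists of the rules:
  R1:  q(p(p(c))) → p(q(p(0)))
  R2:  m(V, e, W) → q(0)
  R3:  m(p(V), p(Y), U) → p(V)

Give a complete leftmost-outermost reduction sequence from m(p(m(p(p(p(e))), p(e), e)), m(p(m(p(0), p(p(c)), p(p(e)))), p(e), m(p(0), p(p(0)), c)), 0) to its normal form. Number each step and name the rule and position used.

p(p(p(p(e))))

1. m(p(m(p(p(p(e))), p(e), e)), m(p(m(p(0), p(p(c)), p(p(e)))), p(e), m(p(0), p(p(0)), c)), 0)  →  m(p(p(p(p(e)))), m(p(m(p(0), p(p(c)), p(p(e)))), p(e), m(p(0), p(p(0)), c)), 0)   [R3 at 1.1]
2. m(p(p(p(p(e)))), m(p(m(p(0), p(p(c)), p(p(e)))), p(e), m(p(0), p(p(0)), c)), 0)  →  m(p(p(p(p(e)))), p(m(p(0), p(p(c)), p(p(e)))), 0)   [R3 at 2]
3. m(p(p(p(p(e)))), p(m(p(0), p(p(c)), p(p(e)))), 0)  →  p(p(p(p(e))))   [R3 at ε]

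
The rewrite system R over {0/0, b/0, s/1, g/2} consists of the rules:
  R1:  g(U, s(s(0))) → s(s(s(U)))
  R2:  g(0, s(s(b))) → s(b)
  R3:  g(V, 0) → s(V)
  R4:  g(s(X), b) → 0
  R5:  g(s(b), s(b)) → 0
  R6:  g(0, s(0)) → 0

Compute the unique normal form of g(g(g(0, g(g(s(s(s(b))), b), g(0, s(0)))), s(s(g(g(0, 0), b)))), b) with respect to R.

0

1. g(g(g(0, g(g(s(s(s(b))), b), g(0, s(0)))), s(s(g(g(0, 0), b)))), b)  →  g(g(g(0, g(0, g(0, s(0)))), s(s(g(g(0, 0), b)))), b)   [R4 at 1.1.2.1]
2. g(g(g(0, g(0, g(0, s(0)))), s(s(g(g(0, 0), b)))), b)  →  g(g(g(0, g(0, 0)), s(s(g(g(0, 0), b)))), b)   [R6 at 1.1.2.2]
3. g(g(g(0, g(0, 0)), s(s(g(g(0, 0), b)))), b)  →  g(g(g(0, s(0)), s(s(g(g(0, 0), b)))), b)   [R3 at 1.1.2]
4. g(g(g(0, s(0)), s(s(g(g(0, 0), b)))), b)  →  g(g(0, s(s(g(g(0, 0), b)))), b)   [R6 at 1.1]
5. g(g(0, s(s(g(g(0, 0), b)))), b)  →  g(g(0, s(s(g(s(0), b)))), b)   [R3 at 1.2.1.1.1]
6. g(g(0, s(s(g(s(0), b)))), b)  →  g(g(0, s(s(0))), b)   [R4 at 1.2.1.1]
7. g(g(0, s(s(0))), b)  →  g(s(s(s(0))), b)   [R1 at 1]
8. g(s(s(s(0))), b)  →  0   [R4 at ε]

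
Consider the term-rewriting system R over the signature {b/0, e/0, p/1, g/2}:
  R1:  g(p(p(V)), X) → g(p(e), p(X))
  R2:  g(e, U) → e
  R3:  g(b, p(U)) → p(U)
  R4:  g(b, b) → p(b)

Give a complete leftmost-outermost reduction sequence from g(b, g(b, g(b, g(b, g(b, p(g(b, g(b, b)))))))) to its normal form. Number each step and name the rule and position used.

1. g(b, g(b, g(b, g(b, g(b, p(g(b, g(b, b))))))))  →  g(b, g(b, g(b, g(b, p(g(b, g(b, b)))))))   [R3 at 2.2.2.2]
2. g(b, g(b, g(b, g(b, p(g(b, g(b, b)))))))  →  g(b, g(b, g(b, p(g(b, g(b, b))))))   [R3 at 2.2.2]
3. g(b, g(b, g(b, p(g(b, g(b, b))))))  →  g(b, g(b, p(g(b, g(b, b)))))   [R3 at 2.2]
4. g(b, g(b, p(g(b, g(b, b)))))  →  g(b, p(g(b, g(b, b))))   [R3 at 2]
5. g(b, p(g(b, g(b, b))))  →  p(g(b, g(b, b)))   [R3 at ε]
6. p(g(b, g(b, b)))  →  p(g(b, p(b)))   [R4 at 1.2]
7. p(g(b, p(b)))  →  p(p(b))   [R3 at 1]

p(p(b))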